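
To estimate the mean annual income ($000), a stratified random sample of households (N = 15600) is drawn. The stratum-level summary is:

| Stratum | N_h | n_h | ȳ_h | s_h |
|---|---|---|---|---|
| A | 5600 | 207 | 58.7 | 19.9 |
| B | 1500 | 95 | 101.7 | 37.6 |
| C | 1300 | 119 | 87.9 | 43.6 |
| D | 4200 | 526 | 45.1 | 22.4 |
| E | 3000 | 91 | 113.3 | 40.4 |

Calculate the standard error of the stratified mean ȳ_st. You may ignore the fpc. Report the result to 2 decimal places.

SE(ȳ_st) ≈ 1.11

V̂(ȳ_st) = Σ W_h² s_h²/n_h, with W_h = N_h/N and N = 15600:
  stratum A: (5600/15600)²·19.9²/207 = 0.246526
  stratum B: (1500/15600)²·37.6²/95 = 0.13759
  stratum C: (1300/15600)²·43.6²/119 = 0.110934
  stratum D: (4200/15600)²·22.4²/526 = 0.0691448
  stratum E: (3000/15600)²·40.4²/91 = 0.663307
V̂(ȳ_st) = 1.2275
SE(ȳ_st) = √1.2275 = 1.10793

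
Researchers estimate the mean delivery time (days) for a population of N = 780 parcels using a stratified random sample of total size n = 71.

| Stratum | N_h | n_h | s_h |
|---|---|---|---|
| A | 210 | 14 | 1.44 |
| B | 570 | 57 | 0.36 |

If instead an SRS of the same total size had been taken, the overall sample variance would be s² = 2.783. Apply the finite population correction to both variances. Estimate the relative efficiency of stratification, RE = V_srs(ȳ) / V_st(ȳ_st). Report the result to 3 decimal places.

V̂(ȳ_st) = Σ W_h² (1 − n_h/N_h) s_h²/n_h, with W_h = N_h/N and N = 780:
  stratum A: (210/780)²·(1 − 14/210)·1.44²/14 = 0.0100204
  stratum B: (570/780)²·(1 − 57/570)·0.36²/57 = 0.00109278
V_st = 0.0111131
V_srs = (1 − 71/780)·2.783/71 = 0.0356292
Relative efficiency = V_srs / V_st = 0.0356292/0.0111131 = 3.2060

RE ≈ 3.206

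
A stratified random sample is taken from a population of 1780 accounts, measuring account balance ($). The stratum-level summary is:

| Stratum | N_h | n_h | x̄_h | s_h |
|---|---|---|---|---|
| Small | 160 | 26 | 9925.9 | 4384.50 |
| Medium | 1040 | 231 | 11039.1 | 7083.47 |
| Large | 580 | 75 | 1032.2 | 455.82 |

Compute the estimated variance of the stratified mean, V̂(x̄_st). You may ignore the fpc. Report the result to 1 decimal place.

V̂(x̄_st) = Σ W_h² s_h²/n_h, with W_h = N_h/N and N = 1780:
  stratum Small: (160/1780)²·4384.50²/26 = 5974.02
  stratum Medium: (1040/1780)²·7083.47²/231 = 74149.3
  stratum Large: (580/1780)²·455.82²/75 = 294.131
V̂(x̄_st) = 80417.4

V̂(x̄_st) ≈ 80417.4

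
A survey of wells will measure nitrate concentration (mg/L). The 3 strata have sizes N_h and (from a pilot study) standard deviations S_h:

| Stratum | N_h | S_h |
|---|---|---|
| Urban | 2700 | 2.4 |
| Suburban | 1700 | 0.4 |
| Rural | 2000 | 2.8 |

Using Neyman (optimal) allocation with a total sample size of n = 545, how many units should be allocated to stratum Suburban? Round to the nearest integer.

29

Neyman allocation: n_h = n · N_h S_h / Σ N_i S_i, with n = 545.
  stratum Urban: N_h·S_h = 2700·2.4 = 6480.00
  stratum Suburban: N_h·S_h = 1700·0.4 = 680.00
  stratum Rural: N_h·S_h = 2000·2.8 = 5600.00
Σ N_h S_h = 12760.00
n for stratum Suburban = 545·680.00/12760.00 = 29.044 → 29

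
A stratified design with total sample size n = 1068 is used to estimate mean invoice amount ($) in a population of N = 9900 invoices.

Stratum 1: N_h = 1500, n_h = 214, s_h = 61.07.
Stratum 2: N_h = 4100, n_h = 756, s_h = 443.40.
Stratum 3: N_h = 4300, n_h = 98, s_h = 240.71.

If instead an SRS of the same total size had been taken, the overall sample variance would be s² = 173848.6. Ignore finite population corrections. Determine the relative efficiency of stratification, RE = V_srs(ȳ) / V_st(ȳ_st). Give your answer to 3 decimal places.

V̂(ȳ_st) = Σ W_h² s_h²/n_h, with W_h = N_h/N and N = 9900:
  stratum 1: (1500/9900)²·61.07²/214 = 0.400087
  stratum 2: (4100/9900)²·443.40²/756 = 44.6033
  stratum 3: (4300/9900)²·240.71²/98 = 111.54
V_st = 156.543
V_srs = s²/n = 173848.6/1068 = 162.78
Relative efficiency = V_srs / V_st = 162.78/156.543 = 1.0398

RE ≈ 1.040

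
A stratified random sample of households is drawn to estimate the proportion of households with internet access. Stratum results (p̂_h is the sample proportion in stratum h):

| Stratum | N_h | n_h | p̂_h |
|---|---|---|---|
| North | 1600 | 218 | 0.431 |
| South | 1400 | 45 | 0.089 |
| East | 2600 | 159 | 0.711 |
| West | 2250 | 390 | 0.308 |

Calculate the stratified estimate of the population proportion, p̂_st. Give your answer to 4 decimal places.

N = 7850; stratum weights W_h = N_h/N.
p̂_st = Σ W_h p̂_h = (1600·0.431 + 1400·0.089 + 2600·0.711 + 2250·0.308)/7850 = 0.42749

p̂_st ≈ 0.4275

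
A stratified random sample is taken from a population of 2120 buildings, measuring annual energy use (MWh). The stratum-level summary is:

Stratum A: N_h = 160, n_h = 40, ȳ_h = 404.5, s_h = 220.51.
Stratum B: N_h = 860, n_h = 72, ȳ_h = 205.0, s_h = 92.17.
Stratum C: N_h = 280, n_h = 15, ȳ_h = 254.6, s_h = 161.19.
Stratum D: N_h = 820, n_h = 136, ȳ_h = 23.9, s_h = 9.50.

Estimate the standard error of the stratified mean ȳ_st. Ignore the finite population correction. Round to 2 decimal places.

V̂(ȳ_st) = Σ W_h² s_h²/n_h, with W_h = N_h/N and N = 2120:
  stratum A: (160/2120)²·220.51²/40 = 6.92412
  stratum B: (860/2120)²·92.17²/72 = 19.4165
  stratum C: (280/2120)²·161.19²/15 = 30.2155
  stratum D: (820/2120)²·9.50²/136 = 0.0992806
V̂(ȳ_st) = 56.6554
SE(ȳ_st) = √56.6554 = 7.52698

SE(ȳ_st) ≈ 7.53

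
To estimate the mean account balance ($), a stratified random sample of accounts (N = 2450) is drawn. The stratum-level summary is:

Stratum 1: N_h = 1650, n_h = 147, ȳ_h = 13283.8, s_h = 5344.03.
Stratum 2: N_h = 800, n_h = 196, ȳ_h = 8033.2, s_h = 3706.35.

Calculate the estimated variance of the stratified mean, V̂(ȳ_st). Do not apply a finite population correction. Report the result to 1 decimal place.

V̂(ȳ_st) ≈ 95589.1

V̂(ȳ_st) = Σ W_h² s_h²/n_h, with W_h = N_h/N and N = 2450:
  stratum 1: (1650/2450)²·5344.03²/147 = 88116.3
  stratum 2: (800/2450)²·3706.35²/196 = 7472.82
V̂(ȳ_st) = 95589.1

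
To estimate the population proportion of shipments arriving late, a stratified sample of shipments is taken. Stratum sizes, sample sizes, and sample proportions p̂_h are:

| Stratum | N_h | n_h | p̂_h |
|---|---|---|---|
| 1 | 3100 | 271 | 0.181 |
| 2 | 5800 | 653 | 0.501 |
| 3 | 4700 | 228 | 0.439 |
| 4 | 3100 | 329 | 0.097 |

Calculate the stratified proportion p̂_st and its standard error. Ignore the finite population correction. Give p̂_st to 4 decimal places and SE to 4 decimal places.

N = 16700; stratum weights W_h = N_h/N.
p̂_st = Σ W_h p̂_h = (3100·0.181 + 5800·0.501 + 4700·0.439 + 3100·0.097)/16700 = 0.34916
V̂(p̂_st) = Σ W_h² p̂_h(1−p̂_h)/(n_h−1):
  stratum 1: (3100/16700)²·0.181·0.819/270 = 1.89186e-05
  stratum 2: (5800/16700)²·0.501·0.499/652 = 4.62502e-05
  stratum 3: (4700/16700)²·0.439·0.561/227 = 8.59339e-05
  stratum 4: (3100/16700)²·0.097·0.903/328 = 9.20187e-06
V̂(p̂_st) = 0.000160305; SE = √V̂ = 0.0126611

p̂_st ≈ 0.3492, SE ≈ 0.0127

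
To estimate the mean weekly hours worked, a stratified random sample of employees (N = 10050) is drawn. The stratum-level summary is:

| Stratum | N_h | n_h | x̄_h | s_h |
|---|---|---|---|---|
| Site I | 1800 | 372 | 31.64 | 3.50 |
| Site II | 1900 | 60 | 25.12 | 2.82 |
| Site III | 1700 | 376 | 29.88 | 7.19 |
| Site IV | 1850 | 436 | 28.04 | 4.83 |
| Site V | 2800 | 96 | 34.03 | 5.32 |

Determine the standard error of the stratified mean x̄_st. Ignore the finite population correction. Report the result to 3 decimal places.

SE(x̄_st) ≈ 0.186

V̂(x̄_st) = Σ W_h² s_h²/n_h, with W_h = N_h/N and N = 10050:
  stratum Site I: (1800/10050)²·3.50²/372 = 0.00105635
  stratum Site II: (1900/10050)²·2.82²/60 = 0.0047372
  stratum Site III: (1700/10050)²·7.19²/376 = 0.00393401
  stratum Site IV: (1850/10050)²·4.83²/436 = 0.00181309
  stratum Site V: (2800/10050)²·5.32²/96 = 0.0228842
V̂(x̄_st) = 0.0344249
SE(x̄_st) = √0.0344249 = 0.185539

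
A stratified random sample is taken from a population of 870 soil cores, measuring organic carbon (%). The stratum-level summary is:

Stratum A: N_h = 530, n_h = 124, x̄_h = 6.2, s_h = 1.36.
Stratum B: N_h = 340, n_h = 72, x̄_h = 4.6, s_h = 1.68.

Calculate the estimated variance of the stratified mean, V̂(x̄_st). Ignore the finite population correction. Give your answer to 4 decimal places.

V̂(x̄_st) ≈ 0.0115

V̂(x̄_st) = Σ W_h² s_h²/n_h, with W_h = N_h/N and N = 870:
  stratum A: (530/870)²·1.36²/124 = 0.00553566
  stratum B: (340/870)²·1.68²/72 = 0.00598695
V̂(x̄_st) = 0.0115226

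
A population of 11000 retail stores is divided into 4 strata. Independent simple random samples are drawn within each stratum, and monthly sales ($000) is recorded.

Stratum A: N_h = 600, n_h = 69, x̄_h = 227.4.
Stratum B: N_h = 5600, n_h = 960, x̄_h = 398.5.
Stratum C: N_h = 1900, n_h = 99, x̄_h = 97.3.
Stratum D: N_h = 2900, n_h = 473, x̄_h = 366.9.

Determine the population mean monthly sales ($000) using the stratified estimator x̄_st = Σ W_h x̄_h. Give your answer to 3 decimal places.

N = Σ N_h = 11000. Stratum weights W_h = N_h/N.
x̄_st = (600·227.4 + 5600·398.5 + 1900·97.3 + 2900·366.9) / 11000 = 328.81091

x̄_st ≈ 328.811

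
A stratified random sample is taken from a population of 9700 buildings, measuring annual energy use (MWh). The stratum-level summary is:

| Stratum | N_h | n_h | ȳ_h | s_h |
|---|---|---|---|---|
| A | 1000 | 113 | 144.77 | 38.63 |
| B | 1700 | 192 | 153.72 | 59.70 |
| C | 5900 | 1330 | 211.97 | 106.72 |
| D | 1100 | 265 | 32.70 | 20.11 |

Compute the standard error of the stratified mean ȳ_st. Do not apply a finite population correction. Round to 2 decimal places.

V̂(ȳ_st) = Σ W_h² s_h²/n_h, with W_h = N_h/N and N = 9700:
  stratum A: (1000/9700)²·38.63²/113 = 0.140355
  stratum B: (1700/9700)²·59.70²/192 = 0.570167
  stratum C: (5900/9700)²·106.72²/1330 = 3.16811
  stratum D: (1100/9700)²·20.11²/265 = 0.0196255
V̂(ȳ_st) = 3.89826
SE(ȳ_st) = √3.89826 = 1.9744

SE(ȳ_st) ≈ 1.97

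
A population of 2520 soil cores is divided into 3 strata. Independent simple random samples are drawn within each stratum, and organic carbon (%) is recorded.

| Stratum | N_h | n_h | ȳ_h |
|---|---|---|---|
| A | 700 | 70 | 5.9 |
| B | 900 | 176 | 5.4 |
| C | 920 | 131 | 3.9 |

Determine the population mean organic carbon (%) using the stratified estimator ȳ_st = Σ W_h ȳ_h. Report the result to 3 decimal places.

N = Σ N_h = 2520. Stratum weights W_h = N_h/N.
ȳ_st = (700·5.9 + 900·5.4 + 920·3.9) / 2520 = 4.99127

ȳ_st ≈ 4.991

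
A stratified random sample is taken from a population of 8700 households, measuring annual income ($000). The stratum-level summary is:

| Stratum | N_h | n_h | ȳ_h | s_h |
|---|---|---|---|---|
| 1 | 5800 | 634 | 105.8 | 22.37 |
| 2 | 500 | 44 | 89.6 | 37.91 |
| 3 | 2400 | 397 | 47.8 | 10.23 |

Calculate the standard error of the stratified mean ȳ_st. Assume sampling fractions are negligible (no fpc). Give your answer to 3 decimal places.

SE(ȳ_st) ≈ 0.692

V̂(ȳ_st) = Σ W_h² s_h²/n_h, with W_h = N_h/N and N = 8700:
  stratum 1: (5800/8700)²·22.37²/634 = 0.3508
  stratum 2: (500/8700)²·37.91²/44 = 0.107884
  stratum 3: (2400/8700)²·10.23²/397 = 0.0200606
V̂(ȳ_st) = 0.478745
SE(ȳ_st) = √0.478745 = 0.691914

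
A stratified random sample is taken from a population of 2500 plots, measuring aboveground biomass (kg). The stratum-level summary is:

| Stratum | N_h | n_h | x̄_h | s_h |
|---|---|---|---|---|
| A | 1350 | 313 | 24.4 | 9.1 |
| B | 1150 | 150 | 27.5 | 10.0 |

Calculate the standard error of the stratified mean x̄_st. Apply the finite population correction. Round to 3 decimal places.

V̂(x̄_st) = Σ W_h² (1 − n_h/N_h) s_h²/n_h, with W_h = N_h/N and N = 2500:
  stratum A: (1350/2500)²·(1 − 313/1350)·9.1²/313 = 0.0592613
  stratum B: (1150/2500)²·(1 − 150/1150)·10.0²/150 = 0.122667
V̂(x̄_st) = 0.181928
SE(x̄_st) = √0.181928 = 0.42653

SE(x̄_st) ≈ 0.427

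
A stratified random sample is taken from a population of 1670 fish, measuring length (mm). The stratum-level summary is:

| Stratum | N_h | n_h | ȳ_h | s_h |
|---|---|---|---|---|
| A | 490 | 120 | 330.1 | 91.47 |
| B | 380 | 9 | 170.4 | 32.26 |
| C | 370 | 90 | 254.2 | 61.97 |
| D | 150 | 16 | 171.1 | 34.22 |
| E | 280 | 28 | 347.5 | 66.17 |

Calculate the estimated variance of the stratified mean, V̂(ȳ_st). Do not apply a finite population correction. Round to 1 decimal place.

V̂(ȳ_st) = Σ W_h² s_h²/n_h, with W_h = N_h/N and N = 1670:
  stratum A: (490/1670)²·91.47²/120 = 6.00254
  stratum B: (380/1670)²·32.26²/9 = 5.98715
  stratum C: (370/1670)²·61.97²/90 = 2.09455
  stratum D: (150/1670)²·34.22²/16 = 0.590459
  stratum E: (280/1670)²·66.17²/28 = 4.3959
V̂(ȳ_st) = 19.0706

V̂(ȳ_st) ≈ 19.1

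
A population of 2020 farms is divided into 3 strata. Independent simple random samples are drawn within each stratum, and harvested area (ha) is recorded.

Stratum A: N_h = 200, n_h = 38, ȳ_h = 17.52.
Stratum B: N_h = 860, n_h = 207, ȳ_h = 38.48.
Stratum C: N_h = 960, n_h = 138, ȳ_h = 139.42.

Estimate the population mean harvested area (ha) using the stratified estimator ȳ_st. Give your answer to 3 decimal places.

N = Σ N_h = 2020. Stratum weights W_h = N_h/N.
ȳ_st = (200·17.52 + 860·38.48 + 960·139.42) / 2020 = 84.37624

ȳ_st ≈ 84.376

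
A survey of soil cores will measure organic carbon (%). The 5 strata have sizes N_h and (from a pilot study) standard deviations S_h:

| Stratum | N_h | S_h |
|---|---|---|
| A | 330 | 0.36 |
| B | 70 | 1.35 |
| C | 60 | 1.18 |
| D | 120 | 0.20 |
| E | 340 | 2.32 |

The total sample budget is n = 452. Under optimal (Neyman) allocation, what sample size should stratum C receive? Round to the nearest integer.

29

Neyman allocation: n_h = n · N_h S_h / Σ N_i S_i, with n = 452.
  stratum A: N_h·S_h = 330·0.36 = 118.80
  stratum B: N_h·S_h = 70·1.35 = 94.50
  stratum C: N_h·S_h = 60·1.18 = 70.80
  stratum D: N_h·S_h = 120·0.20 = 24.00
  stratum E: N_h·S_h = 340·2.32 = 788.80
Σ N_h S_h = 1096.90
n for stratum C = 452·70.80/1096.90 = 29.175 → 29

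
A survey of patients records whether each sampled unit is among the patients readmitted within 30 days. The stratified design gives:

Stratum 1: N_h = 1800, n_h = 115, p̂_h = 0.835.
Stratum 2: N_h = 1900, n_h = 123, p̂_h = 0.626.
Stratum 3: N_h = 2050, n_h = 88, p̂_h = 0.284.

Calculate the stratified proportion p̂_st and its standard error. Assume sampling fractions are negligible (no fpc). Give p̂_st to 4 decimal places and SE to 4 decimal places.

N = 5750; stratum weights W_h = N_h/N.
p̂_st = Σ W_h p̂_h = (1800·0.835 + 1900·0.626 + 2050·0.284)/5750 = 0.56950
V̂(p̂_st) = Σ W_h² p̂_h(1−p̂_h)/(n_h−1):
  stratum 1: (1800/5750)²·0.835·0.165/114 = 0.000118434
  stratum 2: (1900/5750)²·0.626·0.374/122 = 0.000209536
  stratum 3: (2050/5750)²·0.284·0.716/87 = 0.000297087
V̂(p̂_st) = 0.000625056; SE = √V̂ = 0.0250011

p̂_st ≈ 0.5695, SE ≈ 0.0250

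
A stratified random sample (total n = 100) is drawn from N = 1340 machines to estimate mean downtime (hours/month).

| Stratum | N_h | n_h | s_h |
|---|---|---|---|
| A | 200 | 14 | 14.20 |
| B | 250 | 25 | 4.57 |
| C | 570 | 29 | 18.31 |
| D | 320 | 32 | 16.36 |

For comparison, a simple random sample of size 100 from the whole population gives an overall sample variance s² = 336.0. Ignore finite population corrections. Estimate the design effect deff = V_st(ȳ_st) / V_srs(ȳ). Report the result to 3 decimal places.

V̂(ȳ_st) = Σ W_h² s_h²/n_h, with W_h = N_h/N and N = 1340:
  stratum A: (200/1340)²·14.20²/14 = 0.320848
  stratum B: (250/1340)²·4.57²/25 = 0.0290779
  stratum C: (570/1340)²·18.31²/29 = 2.09179
  stratum D: (320/1340)²·16.36²/32 = 0.476987
V_st = 2.91871
V_srs = s²/n = 336.0/100 = 3.36
deff = V_st / V_srs = 2.91871/3.36 = 0.8687

deff ≈ 0.869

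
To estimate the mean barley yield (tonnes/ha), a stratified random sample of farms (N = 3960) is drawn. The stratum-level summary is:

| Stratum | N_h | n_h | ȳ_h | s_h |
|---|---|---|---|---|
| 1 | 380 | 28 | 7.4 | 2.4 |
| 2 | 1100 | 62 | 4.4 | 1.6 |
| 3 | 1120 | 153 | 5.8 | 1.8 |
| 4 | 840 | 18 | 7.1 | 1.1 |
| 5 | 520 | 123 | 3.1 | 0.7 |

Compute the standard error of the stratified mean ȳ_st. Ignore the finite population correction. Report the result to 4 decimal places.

SE(ȳ_st) ≈ 0.0993

V̂(ȳ_st) = Σ W_h² s_h²/n_h, with W_h = N_h/N and N = 3960:
  stratum 1: (380/3960)²·2.4²/28 = 0.00189427
  stratum 2: (1100/3960)²·1.6²/62 = 0.00318598
  stratum 3: (1120/3960)²·1.8²/153 = 0.00169394
  stratum 4: (840/3960)²·1.1²/18 = 0.00302469
  stratum 5: (520/3960)²·0.7²/123 = 6.86922e-05
V̂(ȳ_st) = 0.00986758
SE(ȳ_st) = √0.00986758 = 0.0993357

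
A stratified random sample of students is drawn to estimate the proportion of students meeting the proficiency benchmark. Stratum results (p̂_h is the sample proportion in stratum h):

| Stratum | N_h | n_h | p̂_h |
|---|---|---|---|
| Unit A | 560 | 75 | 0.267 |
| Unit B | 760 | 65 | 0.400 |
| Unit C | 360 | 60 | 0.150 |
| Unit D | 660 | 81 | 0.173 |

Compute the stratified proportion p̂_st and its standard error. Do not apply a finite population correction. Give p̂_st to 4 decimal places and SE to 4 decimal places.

p̂_st ≈ 0.2657, SE ≈ 0.0272

N = 2340; stratum weights W_h = N_h/N.
p̂_st = Σ W_h p̂_h = (560·0.267 + 760·0.400 + 360·0.150 + 660·0.173)/2340 = 0.26568
V̂(p̂_st) = Σ W_h² p̂_h(1−p̂_h)/(n_h−1):
  stratum Unit A: (560/2340)²·0.267·0.733/74 = 0.00015147
  stratum Unit B: (760/2340)²·0.400·0.600/64 = 0.000395573
  stratum Unit C: (360/2340)²·0.150·0.850/59 = 5.11483e-05
  stratum Unit D: (660/2340)²·0.173·0.827/80 = 0.000142271
V̂(p̂_st) = 0.000740463; SE = √V̂ = 0.0272115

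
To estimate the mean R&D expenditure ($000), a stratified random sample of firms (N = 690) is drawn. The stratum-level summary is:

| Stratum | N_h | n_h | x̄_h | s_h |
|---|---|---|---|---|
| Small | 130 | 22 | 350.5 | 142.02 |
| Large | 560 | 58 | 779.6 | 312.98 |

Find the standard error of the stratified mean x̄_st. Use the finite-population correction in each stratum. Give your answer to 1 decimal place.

V̂(x̄_st) = Σ W_h² (1 − n_h/N_h) s_h²/n_h, with W_h = N_h/N and N = 690:
  stratum Small: (130/690)²·(1 − 22/130)·142.02²/22 = 27.0362
  stratum Large: (560/690)²·(1 − 58/560)·312.98²/58 = 997.238
V̂(x̄_st) = 1024.27
SE(x̄_st) = √1024.27 = 32.0043

SE(x̄_st) ≈ 32.0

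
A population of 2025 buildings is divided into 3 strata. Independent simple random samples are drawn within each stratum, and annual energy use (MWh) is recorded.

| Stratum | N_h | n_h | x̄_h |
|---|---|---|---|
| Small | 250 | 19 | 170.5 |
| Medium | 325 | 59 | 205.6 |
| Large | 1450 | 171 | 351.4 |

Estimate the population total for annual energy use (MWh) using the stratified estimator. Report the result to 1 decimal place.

τ̂_st = Σ N_h x̄_h = 250·170.5 + 325·205.6 + 1450·351.4 = 618975.0

τ̂_st ≈ 618975.0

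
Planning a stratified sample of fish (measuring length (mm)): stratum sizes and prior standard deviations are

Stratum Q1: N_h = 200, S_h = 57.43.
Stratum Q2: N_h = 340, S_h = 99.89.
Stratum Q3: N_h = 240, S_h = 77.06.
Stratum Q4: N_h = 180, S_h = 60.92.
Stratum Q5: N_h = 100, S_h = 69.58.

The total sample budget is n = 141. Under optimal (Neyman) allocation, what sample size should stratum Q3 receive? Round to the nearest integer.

Neyman allocation: n_h = n · N_h S_h / Σ N_i S_i, with n = 141.
  stratum Q1: N_h·S_h = 200·57.43 = 11486.00
  stratum Q2: N_h·S_h = 340·99.89 = 33962.60
  stratum Q3: N_h·S_h = 240·77.06 = 18494.40
  stratum Q4: N_h·S_h = 180·60.92 = 10965.60
  stratum Q5: N_h·S_h = 100·69.58 = 6958.00
Σ N_h S_h = 81866.60
n for stratum Q3 = 141·18494.40/81866.60 = 31.853 → 32

32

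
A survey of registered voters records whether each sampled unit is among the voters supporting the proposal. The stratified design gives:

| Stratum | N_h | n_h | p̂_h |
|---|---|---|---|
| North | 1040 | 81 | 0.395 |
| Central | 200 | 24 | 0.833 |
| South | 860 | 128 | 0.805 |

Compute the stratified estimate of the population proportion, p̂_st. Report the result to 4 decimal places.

N = 2100; stratum weights W_h = N_h/N.
p̂_st = Σ W_h p̂_h = (1040·0.395 + 200·0.833 + 860·0.805)/2100 = 0.60462

p̂_st ≈ 0.6046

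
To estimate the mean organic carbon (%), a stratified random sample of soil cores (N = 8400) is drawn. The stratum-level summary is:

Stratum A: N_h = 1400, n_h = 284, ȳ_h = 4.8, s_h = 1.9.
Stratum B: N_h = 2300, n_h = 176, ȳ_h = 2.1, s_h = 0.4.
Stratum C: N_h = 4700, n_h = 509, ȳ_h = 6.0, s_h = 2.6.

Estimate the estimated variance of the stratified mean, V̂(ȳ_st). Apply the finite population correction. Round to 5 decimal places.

V̂(ȳ_st) ≈ 0.00405

V̂(ȳ_st) = Σ W_h² (1 − n_h/N_h) s_h²/n_h, with W_h = N_h/N and N = 8400:
  stratum A: (1400/8400)²·(1 − 284/1400)·1.9²/284 = 0.000281464
  stratum B: (2300/8400)²·(1 − 176/2300)·0.4²/176 = 6.29406e-05
  stratum C: (4700/8400)²·(1 − 509/4700)·2.6²/509 = 0.00370754
V̂(ȳ_st) = 0.00405194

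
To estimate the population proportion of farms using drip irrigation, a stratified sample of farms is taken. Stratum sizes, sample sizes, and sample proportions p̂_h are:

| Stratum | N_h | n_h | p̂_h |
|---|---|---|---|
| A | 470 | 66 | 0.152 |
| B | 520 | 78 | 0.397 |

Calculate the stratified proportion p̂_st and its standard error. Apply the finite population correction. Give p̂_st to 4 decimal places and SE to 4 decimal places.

p̂_st ≈ 0.2807, SE ≈ 0.0334

N = 990; stratum weights W_h = N_h/N.
p̂_st = Σ W_h p̂_h = (470·0.152 + 520·0.397)/990 = 0.28069
V̂(p̂_st) = Σ W_h² (1 − n_h/N_h) p̂_h(1−p̂_h)/(n_h−1):
  stratum A: (470/990)²·(1 − 66/470)·0.152·0.848/65 = 0.00038418
  stratum B: (520/990)²·(1 − 78/520)·0.397·0.603/77 = 0.000729075
V̂(p̂_st) = 0.00111326; SE = √V̂ = 0.0333655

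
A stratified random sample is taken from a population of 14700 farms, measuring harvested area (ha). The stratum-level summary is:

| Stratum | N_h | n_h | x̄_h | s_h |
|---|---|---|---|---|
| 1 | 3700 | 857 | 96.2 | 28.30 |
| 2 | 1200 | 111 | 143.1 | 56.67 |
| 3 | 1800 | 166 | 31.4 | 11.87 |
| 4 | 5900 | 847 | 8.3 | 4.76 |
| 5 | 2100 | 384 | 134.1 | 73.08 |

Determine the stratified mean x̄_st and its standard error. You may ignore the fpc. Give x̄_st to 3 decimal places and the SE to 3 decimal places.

x̄_st = Σ W_h x̄_h = (3700·96.2 + 1200·143.1 + 1800·31.4 + 5900·8.3 + 2100·134.1)/14700 = 62.22857
V̂(x̄_st) = Σ W_h² s_h²/n_h, with W_h = N_h/N and N = 14700:
  stratum 1: (3700/14700)²·28.30²/857 = 0.0592053
  stratum 2: (1200/14700)²·56.67²/111 = 0.192802
  stratum 3: (1800/14700)²·11.87²/166 = 0.0127263
  stratum 4: (5900/14700)²·4.76²/847 = 0.00430923
  stratum 5: (2100/14700)²·73.08²/384 = 0.283837
V̂(x̄_st) = 0.55288
SE(x̄_st) = √0.55288 = 0.743559

x̄_st ≈ 62.229, SE ≈ 0.744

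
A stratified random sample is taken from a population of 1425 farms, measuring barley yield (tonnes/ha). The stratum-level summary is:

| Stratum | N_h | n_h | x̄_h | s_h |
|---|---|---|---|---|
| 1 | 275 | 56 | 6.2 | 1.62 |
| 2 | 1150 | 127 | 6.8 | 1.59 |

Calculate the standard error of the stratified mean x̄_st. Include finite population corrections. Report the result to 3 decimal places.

SE(x̄_st) ≈ 0.114

V̂(x̄_st) = Σ W_h² (1 − n_h/N_h) s_h²/n_h, with W_h = N_h/N and N = 1425:
  stratum 1: (275/1425)²·(1 − 56/275)·1.62²/56 = 0.00138992
  stratum 2: (1150/1425)²·(1 − 127/1150)·1.59²/127 = 0.0115328
V̂(x̄_st) = 0.0129227
SE(x̄_st) = √0.0129227 = 0.113678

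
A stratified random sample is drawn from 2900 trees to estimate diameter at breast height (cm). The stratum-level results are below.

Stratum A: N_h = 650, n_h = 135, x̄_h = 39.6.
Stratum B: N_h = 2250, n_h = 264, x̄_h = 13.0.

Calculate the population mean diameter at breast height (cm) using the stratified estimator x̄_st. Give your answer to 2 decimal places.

N = Σ N_h = 2900. Stratum weights W_h = N_h/N.
x̄_st = (650·39.6 + 2250·13.0) / 2900 = 18.9621

x̄_st ≈ 18.96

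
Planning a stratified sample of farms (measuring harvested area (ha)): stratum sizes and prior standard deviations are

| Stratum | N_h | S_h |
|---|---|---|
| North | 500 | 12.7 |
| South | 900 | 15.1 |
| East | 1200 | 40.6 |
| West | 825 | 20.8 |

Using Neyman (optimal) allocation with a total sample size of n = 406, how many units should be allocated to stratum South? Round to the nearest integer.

Neyman allocation: n_h = n · N_h S_h / Σ N_i S_i, with n = 406.
  stratum North: N_h·S_h = 500·12.7 = 6350.00
  stratum South: N_h·S_h = 900·15.1 = 13590.00
  stratum East: N_h·S_h = 1200·40.6 = 48720.00
  stratum West: N_h·S_h = 825·20.8 = 17160.00
Σ N_h S_h = 85820.00
n for stratum South = 406·13590.00/85820.00 = 64.292 → 64

64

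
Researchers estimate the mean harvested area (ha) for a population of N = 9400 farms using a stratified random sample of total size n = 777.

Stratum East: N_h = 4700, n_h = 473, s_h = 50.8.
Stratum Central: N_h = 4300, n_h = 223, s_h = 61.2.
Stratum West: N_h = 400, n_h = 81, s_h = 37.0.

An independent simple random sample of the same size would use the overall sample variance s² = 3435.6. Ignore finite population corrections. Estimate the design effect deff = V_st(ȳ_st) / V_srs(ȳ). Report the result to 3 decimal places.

deff ≈ 1.110

V̂(ȳ_st) = Σ W_h² s_h²/n_h, with W_h = N_h/N and N = 9400:
  stratum East: (4700/9400)²·50.8²/473 = 1.36397
  stratum Central: (4300/9400)²·61.2²/223 = 3.51463
  stratum West: (400/9400)²·37.0²/81 = 0.0306043
V_st = 4.90921
V_srs = s²/n = 3435.6/777 = 4.42162
deff = V_st / V_srs = 4.90921/4.42162 = 1.1103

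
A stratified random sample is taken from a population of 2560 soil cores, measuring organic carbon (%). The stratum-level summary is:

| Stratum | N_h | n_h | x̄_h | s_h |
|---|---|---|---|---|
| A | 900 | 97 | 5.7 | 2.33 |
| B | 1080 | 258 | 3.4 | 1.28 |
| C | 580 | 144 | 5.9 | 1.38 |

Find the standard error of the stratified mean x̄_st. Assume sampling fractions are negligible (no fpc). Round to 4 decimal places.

SE(x̄_st) ≈ 0.0934

V̂(x̄_st) = Σ W_h² s_h²/n_h, with W_h = N_h/N and N = 2560:
  stratum A: (900/2560)²·2.33²/97 = 0.00691744
  stratum B: (1080/2560)²·1.28²/258 = 0.00113023
  stratum C: (580/2560)²·1.38²/144 = 0.000678847
V̂(x̄_st) = 0.00872652
SE(x̄_st) = √0.00872652 = 0.0934158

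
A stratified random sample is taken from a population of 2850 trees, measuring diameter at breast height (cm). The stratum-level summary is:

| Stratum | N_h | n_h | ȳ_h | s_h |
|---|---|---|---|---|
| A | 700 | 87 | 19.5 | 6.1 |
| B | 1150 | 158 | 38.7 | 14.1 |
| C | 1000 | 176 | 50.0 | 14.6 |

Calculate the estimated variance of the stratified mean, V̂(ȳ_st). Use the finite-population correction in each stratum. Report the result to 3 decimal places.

V̂(ȳ_st) ≈ 0.322

V̂(ȳ_st) = Σ W_h² (1 − n_h/N_h) s_h²/n_h, with W_h = N_h/N and N = 2850:
  stratum A: (700/2850)²·(1 − 87/700)·6.1²/87 = 0.0225948
  stratum B: (1150/2850)²·(1 − 158/1150)·14.1²/158 = 0.176726
  stratum C: (1000/2850)²·(1 − 176/1000)·14.6²/176 = 0.122866
V̂(ȳ_st) = 0.322187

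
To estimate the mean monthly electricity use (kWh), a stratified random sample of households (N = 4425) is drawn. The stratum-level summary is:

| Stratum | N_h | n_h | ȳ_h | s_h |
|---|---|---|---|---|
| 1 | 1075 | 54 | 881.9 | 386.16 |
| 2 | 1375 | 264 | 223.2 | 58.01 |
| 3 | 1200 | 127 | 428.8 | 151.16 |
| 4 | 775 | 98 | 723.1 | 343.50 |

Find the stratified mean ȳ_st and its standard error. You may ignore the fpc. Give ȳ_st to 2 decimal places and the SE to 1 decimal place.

ȳ_st = Σ W_h ȳ_h = (1075·881.9 + 1375·223.2 + 1200·428.8 + 775·723.1)/4425 = 526.53220
V̂(ȳ_st) = Σ W_h² s_h²/n_h, with W_h = N_h/N and N = 4425:
  stratum 1: (1075/4425)²·386.16²/54 = 162.979
  stratum 2: (1375/4425)²·58.01²/264 = 1.23078
  stratum 3: (1200/4425)²·151.16²/127 = 13.2314
  stratum 4: (775/4425)²·343.50²/98 = 36.9321
V̂(ȳ_st) = 214.373
SE(ȳ_st) = √214.373 = 14.6415

ȳ_st ≈ 526.53, SE ≈ 14.6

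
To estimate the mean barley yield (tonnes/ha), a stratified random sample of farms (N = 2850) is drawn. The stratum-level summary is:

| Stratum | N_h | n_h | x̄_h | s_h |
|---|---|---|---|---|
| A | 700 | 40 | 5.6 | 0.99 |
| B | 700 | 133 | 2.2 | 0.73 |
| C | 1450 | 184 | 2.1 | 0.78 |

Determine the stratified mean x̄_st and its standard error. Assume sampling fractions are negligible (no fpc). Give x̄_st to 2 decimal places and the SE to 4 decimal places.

x̄_st = Σ W_h x̄_h = (700·5.6 + 700·2.2 + 1450·2.1)/2850 = 2.98421
V̂(x̄_st) = Σ W_h² s_h²/n_h, with W_h = N_h/N and N = 2850:
  stratum A: (700/2850)²·0.99²/40 = 0.00147814
  stratum B: (700/2850)²·0.73²/133 = 0.000241713
  stratum C: (1450/2850)²·0.78²/184 = 0.000855889
V̂(x̄_st) = 0.00257575
SE(x̄_st) = √0.00257575 = 0.0507518

x̄_st ≈ 2.98, SE ≈ 0.0508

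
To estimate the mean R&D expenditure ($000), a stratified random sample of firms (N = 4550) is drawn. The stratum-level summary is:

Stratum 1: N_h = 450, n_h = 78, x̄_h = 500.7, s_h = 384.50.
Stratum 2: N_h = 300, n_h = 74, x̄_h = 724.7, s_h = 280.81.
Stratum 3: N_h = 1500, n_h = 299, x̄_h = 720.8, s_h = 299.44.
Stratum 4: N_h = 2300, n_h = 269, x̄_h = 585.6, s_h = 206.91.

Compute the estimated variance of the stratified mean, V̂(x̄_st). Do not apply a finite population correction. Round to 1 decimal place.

V̂(x̄_st) ≈ 96.4

V̂(x̄_st) = Σ W_h² s_h²/n_h, with W_h = N_h/N and N = 4550:
  stratum 1: (450/4550)²·384.50²/78 = 18.5396
  stratum 2: (300/4550)²·280.81²/74 = 4.63248
  stratum 3: (1500/4550)²·299.44²/299 = 32.5918
  stratum 4: (2300/4550)²·206.91²/269 = 40.6671
V̂(x̄_st) = 96.431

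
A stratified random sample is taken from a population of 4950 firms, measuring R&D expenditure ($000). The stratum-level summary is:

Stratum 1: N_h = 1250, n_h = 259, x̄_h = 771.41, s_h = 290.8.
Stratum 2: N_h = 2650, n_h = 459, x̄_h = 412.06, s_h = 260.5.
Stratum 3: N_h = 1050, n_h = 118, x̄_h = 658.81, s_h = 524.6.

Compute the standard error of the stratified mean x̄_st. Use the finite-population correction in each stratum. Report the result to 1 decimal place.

SE(x̄_st) ≈ 12.0

V̂(x̄_st) = Σ W_h² (1 − n_h/N_h) s_h²/n_h, with W_h = N_h/N and N = 4950:
  stratum 1: (1250/4950)²·(1 − 259/1250)·290.8²/259 = 16.5068
  stratum 2: (2650/4950)²·(1 − 459/2650)·260.5²/459 = 35.0333
  stratum 3: (1050/4950)²·(1 − 118/1050)·524.6²/118 = 93.1471
V̂(x̄_st) = 144.687
SE(x̄_st) = √144.687 = 12.0286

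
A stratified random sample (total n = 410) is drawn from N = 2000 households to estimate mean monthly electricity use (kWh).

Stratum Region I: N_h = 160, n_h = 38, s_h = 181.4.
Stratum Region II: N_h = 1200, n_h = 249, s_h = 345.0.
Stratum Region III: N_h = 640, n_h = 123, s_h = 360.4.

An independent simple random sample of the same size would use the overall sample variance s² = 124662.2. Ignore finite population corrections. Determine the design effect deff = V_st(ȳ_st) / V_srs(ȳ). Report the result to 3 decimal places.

deff ≈ 0.940

V̂(ȳ_st) = Σ W_h² s_h²/n_h, with W_h = N_h/N and N = 2000:
  stratum Region I: (160/2000)²·181.4²/38 = 5.54206
  stratum Region II: (1200/2000)²·345.0²/249 = 172.084
  stratum Region III: (640/2000)²·360.4²/123 = 108.135
V_st = 285.761
V_srs = s²/n = 124662.2/410 = 304.054
deff = V_st / V_srs = 285.761/304.054 = 0.9398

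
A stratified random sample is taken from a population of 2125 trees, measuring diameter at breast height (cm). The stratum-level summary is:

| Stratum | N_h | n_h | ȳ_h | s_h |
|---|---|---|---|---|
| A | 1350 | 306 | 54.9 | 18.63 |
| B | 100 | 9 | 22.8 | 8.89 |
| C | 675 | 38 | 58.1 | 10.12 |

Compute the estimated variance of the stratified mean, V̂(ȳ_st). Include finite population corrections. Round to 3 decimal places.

V̂(ȳ_st) ≈ 0.628

V̂(ȳ_st) = Σ W_h² (1 − n_h/N_h) s_h²/n_h, with W_h = N_h/N and N = 2125:
  stratum A: (1350/2125)²·(1 − 306/1350)·18.63²/306 = 0.354014
  stratum B: (100/2125)²·(1 − 9/100)·8.89²/9 = 0.0176964
  stratum C: (675/2125)²·(1 − 38/675)·10.12²/38 = 0.256627
V̂(ȳ_st) = 0.628338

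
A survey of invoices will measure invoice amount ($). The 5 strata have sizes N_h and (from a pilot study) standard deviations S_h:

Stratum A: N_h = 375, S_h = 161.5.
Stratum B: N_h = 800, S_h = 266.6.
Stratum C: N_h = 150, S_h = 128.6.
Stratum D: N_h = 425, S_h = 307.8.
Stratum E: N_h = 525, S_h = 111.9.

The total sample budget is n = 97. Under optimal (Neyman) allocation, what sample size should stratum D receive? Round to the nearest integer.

26

Neyman allocation: n_h = n · N_h S_h / Σ N_i S_i, with n = 97.
  stratum A: N_h·S_h = 375·161.5 = 60562.50
  stratum B: N_h·S_h = 800·266.6 = 213280.00
  stratum C: N_h·S_h = 150·128.6 = 19290.00
  stratum D: N_h·S_h = 425·307.8 = 130815.00
  stratum E: N_h·S_h = 525·111.9 = 58747.50
Σ N_h S_h = 482695.00
n for stratum D = 97·130815.00/482695.00 = 26.288 → 26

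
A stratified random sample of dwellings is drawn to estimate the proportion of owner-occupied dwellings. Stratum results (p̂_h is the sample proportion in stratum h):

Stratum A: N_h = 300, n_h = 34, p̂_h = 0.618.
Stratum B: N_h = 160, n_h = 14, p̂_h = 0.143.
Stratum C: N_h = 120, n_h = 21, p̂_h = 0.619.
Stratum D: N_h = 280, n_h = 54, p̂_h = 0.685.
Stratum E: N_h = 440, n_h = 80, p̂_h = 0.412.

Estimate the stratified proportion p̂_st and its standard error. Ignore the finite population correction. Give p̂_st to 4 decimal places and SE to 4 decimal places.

p̂_st ≈ 0.5043, SE ≈ 0.0341

N = 1300; stratum weights W_h = N_h/N.
p̂_st = Σ W_h p̂_h = (300·0.618 + 160·0.143 + 120·0.619 + 280·0.685 + 440·0.412)/1300 = 0.50434
V̂(p̂_st) = Σ W_h² p̂_h(1−p̂_h)/(n_h−1):
  stratum A: (300/1300)²·0.618·0.382/33 = 0.000380973
  stratum B: (160/1300)²·0.143·0.857/13 = 0.0001428
  stratum C: (120/1300)²·0.619·0.381/20 = 0.000100476
  stratum D: (280/1300)²·0.685·0.315/53 = 0.000188866
  stratum E: (440/1300)²·0.412·0.588/79 = 0.00035129
V̂(p̂_st) = 0.0011644; SE = √V̂ = 0.0341234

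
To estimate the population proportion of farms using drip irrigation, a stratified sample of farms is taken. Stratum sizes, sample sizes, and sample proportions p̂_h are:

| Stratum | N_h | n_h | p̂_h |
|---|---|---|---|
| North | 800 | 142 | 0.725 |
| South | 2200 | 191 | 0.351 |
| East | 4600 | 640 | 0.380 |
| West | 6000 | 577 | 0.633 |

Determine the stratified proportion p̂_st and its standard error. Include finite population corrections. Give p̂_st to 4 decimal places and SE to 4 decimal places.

p̂_st ≈ 0.5072, SE ≈ 0.0118

N = 13600; stratum weights W_h = N_h/N.
p̂_st = Σ W_h p̂_h = (800·0.725 + 2200·0.351 + 4600·0.380 + 6000·0.633)/13600 = 0.50722
V̂(p̂_st) = Σ W_h² (1 − n_h/N_h) p̂_h(1−p̂_h)/(n_h−1):
  stratum North: (800/13600)²·(1 − 142/800)·0.725·0.275/141 = 4.02429e-06
  stratum South: (2200/13600)²·(1 − 191/2200)·0.351·0.649/190 = 2.86499e-05
  stratum East: (4600/13600)²·(1 − 640/4600)·0.380·0.620/639 = 3.6312e-05
  stratum West: (6000/13600)²·(1 − 577/6000)·0.633·0.367/576 = 7.09513e-05
V̂(p̂_st) = 0.000139937; SE = √V̂ = 0.0118295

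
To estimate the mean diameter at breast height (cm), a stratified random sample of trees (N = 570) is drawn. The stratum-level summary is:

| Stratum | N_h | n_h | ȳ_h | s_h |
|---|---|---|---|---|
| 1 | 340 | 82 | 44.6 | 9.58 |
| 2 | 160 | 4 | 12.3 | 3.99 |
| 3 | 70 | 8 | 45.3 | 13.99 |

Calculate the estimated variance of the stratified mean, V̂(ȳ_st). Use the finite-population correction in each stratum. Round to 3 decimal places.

V̂(ȳ_st) = Σ W_h² (1 − n_h/N_h) s_h²/n_h, with W_h = N_h/N and N = 570:
  stratum 1: (340/570)²·(1 − 82/340)·9.58²/82 = 0.30218
  stratum 2: (160/570)²·(1 − 4/160)·3.99²/4 = 0.30576
  stratum 3: (70/570)²·(1 − 8/70)·13.99²/8 = 0.326803
V̂(ȳ_st) = 0.934743

V̂(ȳ_st) ≈ 0.935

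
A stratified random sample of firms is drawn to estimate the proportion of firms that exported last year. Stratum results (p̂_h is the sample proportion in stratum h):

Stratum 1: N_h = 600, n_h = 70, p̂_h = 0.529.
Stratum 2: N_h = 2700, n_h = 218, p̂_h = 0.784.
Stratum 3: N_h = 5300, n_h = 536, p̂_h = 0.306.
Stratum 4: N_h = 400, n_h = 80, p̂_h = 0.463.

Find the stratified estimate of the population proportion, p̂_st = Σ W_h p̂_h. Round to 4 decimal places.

N = 9000; stratum weights W_h = N_h/N.
p̂_st = Σ W_h p̂_h = (600·0.529 + 2700·0.784 + 5300·0.306 + 400·0.463)/9000 = 0.47124

p̂_st ≈ 0.4712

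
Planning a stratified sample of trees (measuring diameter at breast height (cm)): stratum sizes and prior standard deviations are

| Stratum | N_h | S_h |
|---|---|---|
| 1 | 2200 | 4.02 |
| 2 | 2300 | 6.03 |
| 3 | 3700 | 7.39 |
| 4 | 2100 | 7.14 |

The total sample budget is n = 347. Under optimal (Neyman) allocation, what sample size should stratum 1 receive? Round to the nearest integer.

Neyman allocation: n_h = n · N_h S_h / Σ N_i S_i, with n = 347.
  stratum 1: N_h·S_h = 2200·4.02 = 8844.00
  stratum 2: N_h·S_h = 2300·6.03 = 13869.00
  stratum 3: N_h·S_h = 3700·7.39 = 27343.00
  stratum 4: N_h·S_h = 2100·7.14 = 14994.00
Σ N_h S_h = 65050.00
n for stratum 1 = 347·8844.00/65050.00 = 47.177 → 47

47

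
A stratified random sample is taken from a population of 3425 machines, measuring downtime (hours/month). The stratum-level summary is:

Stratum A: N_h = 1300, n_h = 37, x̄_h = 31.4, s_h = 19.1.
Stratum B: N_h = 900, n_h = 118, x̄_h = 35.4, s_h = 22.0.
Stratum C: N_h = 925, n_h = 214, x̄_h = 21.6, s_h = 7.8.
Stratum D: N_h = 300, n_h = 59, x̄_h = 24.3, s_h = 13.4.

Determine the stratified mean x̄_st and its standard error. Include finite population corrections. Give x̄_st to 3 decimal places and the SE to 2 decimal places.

x̄_st ≈ 29.182, SE ≈ 1.29

x̄_st = Σ W_h x̄_h = (1300·31.4 + 900·35.4 + 925·21.6 + 300·24.3)/3425 = 29.18248
V̂(x̄_st) = Σ W_h² (1 − n_h/N_h) s_h²/n_h, with W_h = N_h/N and N = 3425:
  stratum A: (1300/3425)²·(1 − 37/1300)·19.1²/37 = 1.38004
  stratum B: (900/3425)²·(1 − 118/900)·22.0²/118 = 0.246089
  stratum C: (925/3425)²·(1 − 214/925)·7.8²/214 = 0.0159392
  stratum D: (300/3425)²·(1 − 59/300)·13.4²/59 = 0.0187575
V̂(x̄_st) = 1.66082
SE(x̄_st) = √1.66082 = 1.28873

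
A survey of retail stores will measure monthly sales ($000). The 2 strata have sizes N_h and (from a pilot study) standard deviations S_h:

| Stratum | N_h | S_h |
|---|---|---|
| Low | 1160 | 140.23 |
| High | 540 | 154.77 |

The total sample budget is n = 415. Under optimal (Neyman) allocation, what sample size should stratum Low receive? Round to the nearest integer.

Neyman allocation: n_h = n · N_h S_h / Σ N_i S_i, with n = 415.
  stratum Low: N_h·S_h = 1160·140.23 = 162666.80
  stratum High: N_h·S_h = 540·154.77 = 83575.80
Σ N_h S_h = 246242.60
n for stratum Low = 415·162666.80/246242.60 = 274.147 → 274

274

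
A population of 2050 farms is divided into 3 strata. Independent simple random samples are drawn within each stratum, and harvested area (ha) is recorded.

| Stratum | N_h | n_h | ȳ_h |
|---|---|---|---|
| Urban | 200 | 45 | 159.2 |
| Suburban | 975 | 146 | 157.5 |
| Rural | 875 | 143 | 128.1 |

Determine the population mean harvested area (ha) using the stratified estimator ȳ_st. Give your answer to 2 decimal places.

ȳ_st ≈ 145.12

N = Σ N_h = 2050. Stratum weights W_h = N_h/N.
ȳ_st = (200·159.2 + 975·157.5 + 875·128.1) / 2050 = 145.1171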